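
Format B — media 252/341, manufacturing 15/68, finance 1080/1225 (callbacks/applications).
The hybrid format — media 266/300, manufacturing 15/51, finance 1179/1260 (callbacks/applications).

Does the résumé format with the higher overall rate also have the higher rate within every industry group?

Yes

Media: Format B 252/341 = 73.9%, the hybrid format 266/300 = 88.7% → the hybrid format
Manufacturing: Format B 15/68 = 22.1%, the hybrid format 15/51 = 29.4% → the hybrid format
Finance: Format B 1080/1225 = 88.2%, the hybrid format 1179/1260 = 93.6% → the hybrid format
Overall: Format B 1347/1634 = 82.4%, the hybrid format 1460/1611 = 90.6% → the hybrid format
The hybrid format wins overall and in every industry group — no reversal.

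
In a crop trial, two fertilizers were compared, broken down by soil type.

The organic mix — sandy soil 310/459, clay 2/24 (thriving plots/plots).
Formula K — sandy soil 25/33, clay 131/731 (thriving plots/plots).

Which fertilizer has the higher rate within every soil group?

Formula K

Sandy soil: the organic mix 310/459 = 67.5%, Formula K 25/33 = 75.8% → Formula K
Clay: the organic mix 2/24 = 8.3%, Formula K 131/731 = 17.9% → Formula K
Formula K has the higher rate in both groups.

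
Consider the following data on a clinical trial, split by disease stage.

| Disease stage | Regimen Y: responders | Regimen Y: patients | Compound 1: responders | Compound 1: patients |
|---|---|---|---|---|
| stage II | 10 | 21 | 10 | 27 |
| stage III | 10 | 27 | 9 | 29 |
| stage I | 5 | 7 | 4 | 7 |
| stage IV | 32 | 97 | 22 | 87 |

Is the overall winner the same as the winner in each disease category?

Stage II: Regimen Y 10/21 = 47.6%, Compound 1 10/27 = 37.0% → Regimen Y
Stage III: Regimen Y 10/27 = 37.0%, Compound 1 9/29 = 31.0% → Regimen Y
Stage I: Regimen Y 5/7 = 71.4%, Compound 1 4/7 = 57.1% → Regimen Y
Stage IV: Regimen Y 32/97 = 33.0%, Compound 1 22/87 = 25.3% → Regimen Y
Overall: Regimen Y 57/152 = 37.5%, Compound 1 45/150 = 30.0% → Regimen Y
Regimen Y wins overall and in every disease group — no reversal.

Yes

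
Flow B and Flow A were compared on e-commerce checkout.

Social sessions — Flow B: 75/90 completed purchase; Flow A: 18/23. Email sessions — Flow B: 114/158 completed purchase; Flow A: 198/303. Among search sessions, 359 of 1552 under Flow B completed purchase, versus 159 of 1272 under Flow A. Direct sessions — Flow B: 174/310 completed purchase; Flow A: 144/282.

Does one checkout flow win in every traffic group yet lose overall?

No

Social: Flow B 75/90 = 83.3%, Flow A 18/23 = 78.3% → Flow B
Email: Flow B 114/158 = 72.2%, Flow A 198/303 = 65.3% → Flow B
Search: Flow B 359/1552 = 23.1%, Flow A 159/1272 = 12.5% → Flow B
Direct: Flow B 174/310 = 56.1%, Flow A 144/282 = 51.1% → Flow B
Overall: Flow B 722/2110 = 34.2%, Flow A 519/1880 = 27.6% → Flow B
Flow B wins overall and in every traffic group — no reversal.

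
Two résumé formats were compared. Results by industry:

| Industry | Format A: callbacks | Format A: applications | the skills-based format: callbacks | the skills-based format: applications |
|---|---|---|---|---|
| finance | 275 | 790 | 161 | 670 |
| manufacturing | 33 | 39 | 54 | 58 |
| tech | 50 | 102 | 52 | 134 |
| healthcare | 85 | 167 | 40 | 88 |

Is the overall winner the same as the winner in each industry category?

Finance: Format A 275/790 = 34.8%, the skills-based format 161/670 = 24.0% → Format A
Manufacturing: Format A 33/39 = 84.6%, the skills-based format 54/58 = 93.1% → the skills-based format
Tech: Format A 50/102 = 49.0%, the skills-based format 52/134 = 38.8% → Format A
Healthcare: Format A 85/167 = 50.9%, the skills-based format 40/88 = 45.5% → Format A
Overall: Format A 443/1098 = 40.3%, the skills-based format 307/950 = 32.3% → Format A
Neither sweeps: Format A wins 3 of 4 groups, the skills-based format wins 1. Format A wins overall but not every group — no Simpson reversal.

No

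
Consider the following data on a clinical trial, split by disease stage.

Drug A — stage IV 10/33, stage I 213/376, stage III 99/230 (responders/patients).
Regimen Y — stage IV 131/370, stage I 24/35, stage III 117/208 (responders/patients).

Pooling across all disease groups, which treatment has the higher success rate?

Drug A

Stage IV: Drug A 10/33 = 30.3%, Regimen Y 131/370 = 35.4% → Regimen Y
Stage I: Drug A 213/376 = 56.6%, Regimen Y 24/35 = 68.6% → Regimen Y
Stage III: Drug A 99/230 = 43.0%, Regimen Y 117/208 = 56.2% → Regimen Y
Overall: Drug A 322/639 = 50.4%, Regimen Y 272/613 = 44.4% → Drug A
(Regimen Y wins every disease group but Drug A wins overall — Regimen Y's patients skew toward the low-rate stage IV group.)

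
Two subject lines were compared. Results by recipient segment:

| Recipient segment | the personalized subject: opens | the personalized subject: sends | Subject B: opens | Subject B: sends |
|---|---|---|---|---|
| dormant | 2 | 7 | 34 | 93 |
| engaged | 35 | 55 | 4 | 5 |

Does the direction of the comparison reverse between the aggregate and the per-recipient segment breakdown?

Yes

Dormant: the personalized subject 2/7 = 28.6%, Subject B 34/93 = 36.6% → Subject B
Engaged: the personalized subject 35/55 = 63.6%, Subject B 4/5 = 80.0% → Subject B
Overall: the personalized subject 37/62 = 59.7%, Subject B 38/98 = 38.8% → the personalized subject
Subject B wins each recipient group but the personalized subject wins overall — the comparison reverses. Subject B's sends skew toward dormant, which has a lower base rate.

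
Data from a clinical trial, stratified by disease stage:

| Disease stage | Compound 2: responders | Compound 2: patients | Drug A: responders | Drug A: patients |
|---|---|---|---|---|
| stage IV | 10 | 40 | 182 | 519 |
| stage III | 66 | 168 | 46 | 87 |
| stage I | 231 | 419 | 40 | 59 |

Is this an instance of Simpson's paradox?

Stage IV: Compound 2 10/40 = 25.0%, Drug A 182/519 = 35.1% → Drug A
Stage III: Compound 2 66/168 = 39.3%, Drug A 46/87 = 52.9% → Drug A
Stage I: Compound 2 231/419 = 55.1%, Drug A 40/59 = 67.8% → Drug A
Overall: Compound 2 307/627 = 49.0%, Drug A 268/665 = 40.3% → Compound 2
Drug A wins each disease group but Compound 2 wins overall — the comparison reverses. Drug A's patients skew toward stage IV, which has a lower base rate.

Yes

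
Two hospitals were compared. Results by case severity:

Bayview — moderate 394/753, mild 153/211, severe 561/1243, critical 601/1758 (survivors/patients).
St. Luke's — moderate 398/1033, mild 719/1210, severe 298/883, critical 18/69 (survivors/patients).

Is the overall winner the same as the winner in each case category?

Moderate: Bayview 394/753 = 52.3%, St. Luke's 398/1033 = 38.5% → Bayview
Mild: Bayview 153/211 = 72.5%, St. Luke's 719/1210 = 59.4% → Bayview
Severe: Bayview 561/1243 = 45.1%, St. Luke's 298/883 = 33.7% → Bayview
Critical: Bayview 601/1758 = 34.2%, St. Luke's 18/69 = 26.1% → Bayview
Overall: Bayview 1709/3965 = 43.1%, St. Luke's 1433/3195 = 44.9% → St. Luke's
Bayview wins each case group but St. Luke's wins overall — the comparison reverses. Bayview's patients skew toward critical, which has a lower base rate.

No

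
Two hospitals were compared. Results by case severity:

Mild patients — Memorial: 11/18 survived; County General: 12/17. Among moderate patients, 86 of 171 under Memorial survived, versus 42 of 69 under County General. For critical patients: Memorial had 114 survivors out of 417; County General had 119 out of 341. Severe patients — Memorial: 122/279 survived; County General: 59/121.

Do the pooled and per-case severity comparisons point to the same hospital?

Yes

Mild: Memorial 11/18 = 61.1%, County General 12/17 = 70.6% → County General
Moderate: Memorial 86/171 = 50.3%, County General 42/69 = 60.9% → County General
Critical: Memorial 114/417 = 27.3%, County General 119/341 = 34.9% → County General
Severe: Memorial 122/279 = 43.7%, County General 59/121 = 48.8% → County General
Overall: Memorial 333/885 = 37.6%, County General 232/548 = 42.3% → County General
County General wins overall and in every case group — no reversal.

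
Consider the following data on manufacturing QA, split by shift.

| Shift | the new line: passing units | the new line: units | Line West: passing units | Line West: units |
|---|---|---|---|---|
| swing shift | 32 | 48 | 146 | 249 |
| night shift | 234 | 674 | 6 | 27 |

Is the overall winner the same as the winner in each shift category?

Swing shift: the new line 32/48 = 66.7%, Line West 146/249 = 58.6% → the new line
Night shift: the new line 234/674 = 34.7%, Line West 6/27 = 22.2% → the new line
Overall: the new line 266/722 = 36.8%, Line West 152/276 = 55.1% → Line West
The new line wins each shift group but Line West wins overall — the comparison reverses. The new line's units skew toward night shift, which has a lower base rate.

No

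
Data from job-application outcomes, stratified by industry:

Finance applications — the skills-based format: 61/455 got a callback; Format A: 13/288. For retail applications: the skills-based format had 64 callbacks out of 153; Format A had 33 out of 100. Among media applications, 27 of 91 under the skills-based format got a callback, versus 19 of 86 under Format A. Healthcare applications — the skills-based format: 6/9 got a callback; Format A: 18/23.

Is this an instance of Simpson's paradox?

No

Finance: the skills-based format 61/455 = 13.4%, Format A 13/288 = 4.5% → the skills-based format
Retail: the skills-based format 64/153 = 41.8%, Format A 33/100 = 33.0% → the skills-based format
Media: the skills-based format 27/91 = 29.7%, Format A 19/86 = 22.1% → the skills-based format
Healthcare: the skills-based format 6/9 = 66.7%, Format A 18/23 = 78.3% → Format A
Overall: the skills-based format 158/708 = 22.3%, Format A 83/497 = 16.7% → the skills-based format
Neither sweeps: the skills-based format wins 3 of 4 groups, Format A wins 1. The skills-based format wins overall but not every group — no Simpson reversal.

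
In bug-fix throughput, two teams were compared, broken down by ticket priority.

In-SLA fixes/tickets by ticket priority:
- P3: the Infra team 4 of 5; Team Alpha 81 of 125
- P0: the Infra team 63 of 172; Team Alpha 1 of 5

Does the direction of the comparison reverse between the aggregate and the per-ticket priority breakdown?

Yes

P3: the Infra team 4/5 = 80.0%, Team Alpha 81/125 = 64.8% → the Infra team
P0: the Infra team 63/172 = 36.6%, Team Alpha 1/5 = 20.0% → the Infra team
Overall: the Infra team 67/177 = 37.9%, Team Alpha 82/130 = 63.1% → Team Alpha
The Infra team wins each ticket group but Team Alpha wins overall — the comparison reverses. The Infra team's tickets skew toward P0, which has a lower base rate.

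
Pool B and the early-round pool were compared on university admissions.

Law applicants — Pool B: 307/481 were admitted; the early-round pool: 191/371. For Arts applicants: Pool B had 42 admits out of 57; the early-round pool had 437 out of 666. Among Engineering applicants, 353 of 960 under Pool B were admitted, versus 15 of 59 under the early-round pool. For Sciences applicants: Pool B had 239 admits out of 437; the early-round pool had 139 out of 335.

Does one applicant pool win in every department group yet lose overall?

Law: Pool B 307/481 = 63.8%, the early-round pool 191/371 = 51.5% → Pool B
Arts: Pool B 42/57 = 73.7%, the early-round pool 437/666 = 65.6% → Pool B
Engineering: Pool B 353/960 = 36.8%, the early-round pool 15/59 = 25.4% → Pool B
Sciences: Pool B 239/437 = 54.7%, the early-round pool 139/335 = 41.5% → Pool B
Overall: Pool B 941/1935 = 48.6%, the early-round pool 782/1431 = 54.6% → the early-round pool
Pool B wins each department group but the early-round pool wins overall — the comparison reverses. Pool B's applicants skew toward Engineering, which has a lower base rate.

Yes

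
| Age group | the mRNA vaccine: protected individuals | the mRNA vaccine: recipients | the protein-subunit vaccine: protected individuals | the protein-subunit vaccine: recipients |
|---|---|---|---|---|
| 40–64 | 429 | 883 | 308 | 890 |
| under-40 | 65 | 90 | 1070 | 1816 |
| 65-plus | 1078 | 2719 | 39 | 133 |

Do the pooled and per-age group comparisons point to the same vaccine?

No

40–64: the mRNA vaccine 429/883 = 48.6%, the protein-subunit vaccine 308/890 = 34.6% → the mRNA vaccine
Under-40: the mRNA vaccine 65/90 = 72.2%, the protein-subunit vaccine 1070/1816 = 58.9% → the mRNA vaccine
65-plus: the mRNA vaccine 1078/2719 = 39.6%, the protein-subunit vaccine 39/133 = 29.3% → the mRNA vaccine
Overall: the mRNA vaccine 1572/3692 = 42.6%, the protein-subunit vaccine 1417/2839 = 49.9% → the protein-subunit vaccine
The mRNA vaccine wins each age group but the protein-subunit vaccine wins overall — the comparison reverses. The mRNA vaccine's recipients skew toward 65-plus, which has a lower base rate.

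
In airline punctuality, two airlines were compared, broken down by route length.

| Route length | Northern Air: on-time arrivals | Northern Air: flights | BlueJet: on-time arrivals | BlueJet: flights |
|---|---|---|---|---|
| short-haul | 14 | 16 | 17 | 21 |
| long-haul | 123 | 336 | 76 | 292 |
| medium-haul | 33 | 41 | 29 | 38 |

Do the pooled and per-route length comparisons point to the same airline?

Short-haul: Northern Air 14/16 = 87.5%, BlueJet 17/21 = 81.0% → Northern Air
Long-haul: Northern Air 123/336 = 36.6%, BlueJet 76/292 = 26.0% → Northern Air
Medium-haul: Northern Air 33/41 = 80.5%, BlueJet 29/38 = 76.3% → Northern Air
Overall: Northern Air 170/393 = 43.3%, BlueJet 122/351 = 34.8% → Northern Air
Northern Air wins overall and in every route group — no reversal.

Yes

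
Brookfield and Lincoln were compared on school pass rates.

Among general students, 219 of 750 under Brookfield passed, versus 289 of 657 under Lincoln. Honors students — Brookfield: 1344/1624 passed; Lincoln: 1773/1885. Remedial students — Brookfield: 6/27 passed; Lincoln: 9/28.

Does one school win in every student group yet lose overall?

No

General: Brookfield 219/750 = 29.2%, Lincoln 289/657 = 44.0% → Lincoln
Honors: Brookfield 1344/1624 = 82.8%, Lincoln 1773/1885 = 94.1% → Lincoln
Remedial: Brookfield 6/27 = 22.2%, Lincoln 9/28 = 32.1% → Lincoln
Overall: Brookfield 1569/2401 = 65.3%, Lincoln 2071/2570 = 80.6% → Lincoln
Lincoln wins overall and in every student group — no reversal.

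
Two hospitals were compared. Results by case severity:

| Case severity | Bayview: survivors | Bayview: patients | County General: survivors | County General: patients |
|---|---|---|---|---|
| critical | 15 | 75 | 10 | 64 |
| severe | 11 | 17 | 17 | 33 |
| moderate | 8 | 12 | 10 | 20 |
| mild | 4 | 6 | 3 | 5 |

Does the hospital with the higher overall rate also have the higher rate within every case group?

Critical: Bayview 15/75 = 20.0%, County General 10/64 = 15.6% → Bayview
Severe: Bayview 11/17 = 64.7%, County General 17/33 = 51.5% → Bayview
Moderate: Bayview 8/12 = 66.7%, County General 10/20 = 50.0% → Bayview
Mild: Bayview 4/6 = 66.7%, County General 3/5 = 60.0% → Bayview
Overall: Bayview 38/110 = 34.5%, County General 40/122 = 32.8% → Bayview
Bayview wins overall and in every case group — no reversal.

Yes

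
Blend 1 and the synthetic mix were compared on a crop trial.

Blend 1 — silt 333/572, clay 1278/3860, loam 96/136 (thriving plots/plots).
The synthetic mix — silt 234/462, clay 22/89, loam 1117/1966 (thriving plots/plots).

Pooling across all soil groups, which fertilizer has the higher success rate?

the synthetic mix

Silt: Blend 1 333/572 = 58.2%, the synthetic mix 234/462 = 50.6% → Blend 1
Clay: Blend 1 1278/3860 = 33.1%, the synthetic mix 22/89 = 24.7% → Blend 1
Loam: Blend 1 96/136 = 70.6%, the synthetic mix 1117/1966 = 56.8% → Blend 1
Overall: Blend 1 1707/4568 = 37.4%, the synthetic mix 1373/2517 = 54.5% → the synthetic mix
(Blend 1 wins every soil group but the synthetic mix wins overall — Blend 1's plots skew toward the low-rate clay group.)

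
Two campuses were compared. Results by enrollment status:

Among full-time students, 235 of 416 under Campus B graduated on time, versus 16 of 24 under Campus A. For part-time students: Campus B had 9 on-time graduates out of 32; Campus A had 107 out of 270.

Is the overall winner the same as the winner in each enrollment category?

Full-time: Campus B 235/416 = 56.5%, Campus A 16/24 = 66.7% → Campus A
Part-time: Campus B 9/32 = 28.1%, Campus A 107/270 = 39.6% → Campus A
Overall: Campus B 244/448 = 54.5%, Campus A 123/294 = 41.8% → Campus B
Campus A wins each enrollment group but Campus B wins overall — the comparison reverses. Campus A's students skew toward part-time, which has a lower base rate.

No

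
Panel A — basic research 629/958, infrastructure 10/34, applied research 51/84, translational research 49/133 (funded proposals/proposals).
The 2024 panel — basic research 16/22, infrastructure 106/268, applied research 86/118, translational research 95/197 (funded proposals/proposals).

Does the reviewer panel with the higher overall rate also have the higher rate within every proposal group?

Basic research: Panel A 629/958 = 65.7%, the 2024 panel 16/22 = 72.7% → the 2024 panel
Infrastructure: Panel A 10/34 = 29.4%, the 2024 panel 106/268 = 39.6% → the 2024 panel
Applied research: Panel A 51/84 = 60.7%, the 2024 panel 86/118 = 72.9% → the 2024 panel
Translational research: Panel A 49/133 = 36.8%, the 2024 panel 95/197 = 48.2% → the 2024 panel
Overall: Panel A 739/1209 = 61.1%, the 2024 panel 303/605 = 50.1% → Panel A
The 2024 panel wins each proposal group but Panel A wins overall — the comparison reverses. The 2024 panel's proposals skew toward infrastructure, which has a lower base rate.

No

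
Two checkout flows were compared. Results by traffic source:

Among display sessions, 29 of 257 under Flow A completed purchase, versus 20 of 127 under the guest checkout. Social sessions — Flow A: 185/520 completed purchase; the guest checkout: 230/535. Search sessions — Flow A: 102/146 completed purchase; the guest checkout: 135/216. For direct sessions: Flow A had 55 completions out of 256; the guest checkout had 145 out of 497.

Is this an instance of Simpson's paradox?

Display: Flow A 29/257 = 11.3%, the guest checkout 20/127 = 15.7% → the guest checkout
Social: Flow A 185/520 = 35.6%, the guest checkout 230/535 = 43.0% → the guest checkout
Search: Flow A 102/146 = 69.9%, the guest checkout 135/216 = 62.5% → Flow A
Direct: Flow A 55/256 = 21.5%, the guest checkout 145/497 = 29.2% → the guest checkout
Overall: Flow A 371/1179 = 31.5%, the guest checkout 530/1375 = 38.5% → the guest checkout
Neither sweeps: Flow A wins 1 of 4 groups, the guest checkout wins 3. The guest checkout wins overall but not every group — no Simpson reversal.

No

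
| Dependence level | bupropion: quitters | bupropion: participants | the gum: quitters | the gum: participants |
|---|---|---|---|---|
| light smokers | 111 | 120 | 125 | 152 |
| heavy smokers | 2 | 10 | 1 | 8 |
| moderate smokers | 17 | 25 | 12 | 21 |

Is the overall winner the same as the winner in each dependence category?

Yes

Light smokers: bupropion 111/120 = 92.5%, the gum 125/152 = 82.2% → bupropion
Heavy smokers: bupropion 2/10 = 20.0%, the gum 1/8 = 12.5% → bupropion
Moderate smokers: bupropion 17/25 = 68.0%, the gum 12/21 = 57.1% → bupropion
Overall: bupropion 130/155 = 83.9%, the gum 138/181 = 76.2% → bupropion
Bupropion wins overall and in every dependence group — no reversal.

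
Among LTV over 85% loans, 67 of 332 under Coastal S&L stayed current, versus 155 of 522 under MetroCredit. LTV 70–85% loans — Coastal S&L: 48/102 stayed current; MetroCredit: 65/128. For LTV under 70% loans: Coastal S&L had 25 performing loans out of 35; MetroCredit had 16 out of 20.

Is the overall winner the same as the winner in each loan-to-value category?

Yes

LTV over 85%: Coastal S&L 67/332 = 20.2%, MetroCredit 155/522 = 29.7% → MetroCredit
LTV 70–85%: Coastal S&L 48/102 = 47.1%, MetroCredit 65/128 = 50.8% → MetroCredit
LTV under 70%: Coastal S&L 25/35 = 71.4%, MetroCredit 16/20 = 80.0% → MetroCredit
Overall: Coastal S&L 140/469 = 29.9%, MetroCredit 236/670 = 35.2% → MetroCredit
MetroCredit wins overall and in every loan-to-value group — no reversal.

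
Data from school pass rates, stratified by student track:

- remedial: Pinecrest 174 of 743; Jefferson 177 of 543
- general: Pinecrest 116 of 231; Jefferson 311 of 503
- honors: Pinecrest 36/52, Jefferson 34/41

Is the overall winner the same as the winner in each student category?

Yes

Remedial: Pinecrest 174/743 = 23.4%, Jefferson 177/543 = 32.6% → Jefferson
General: Pinecrest 116/231 = 50.2%, Jefferson 311/503 = 61.8% → Jefferson
Honors: Pinecrest 36/52 = 69.2%, Jefferson 34/41 = 82.9% → Jefferson
Overall: Pinecrest 326/1026 = 31.8%, Jefferson 522/1087 = 48.0% → Jefferson
Jefferson wins overall and in every student group — no reversal.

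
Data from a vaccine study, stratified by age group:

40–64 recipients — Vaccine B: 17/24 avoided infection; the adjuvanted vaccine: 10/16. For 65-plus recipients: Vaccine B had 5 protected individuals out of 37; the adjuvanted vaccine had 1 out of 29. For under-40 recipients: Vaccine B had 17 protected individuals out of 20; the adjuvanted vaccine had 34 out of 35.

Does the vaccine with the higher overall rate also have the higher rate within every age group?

No

40–64: Vaccine B 17/24 = 70.8%, the adjuvanted vaccine 10/16 = 62.5% → Vaccine B
65-plus: Vaccine B 5/37 = 13.5%, the adjuvanted vaccine 1/29 = 3.4% → Vaccine B
Under-40: Vaccine B 17/20 = 85.0%, the adjuvanted vaccine 34/35 = 97.1% → the adjuvanted vaccine
Overall: Vaccine B 39/81 = 48.1%, the adjuvanted vaccine 45/80 = 56.2% → the adjuvanted vaccine
Neither sweeps: Vaccine B wins 2 of 3 groups, the adjuvanted vaccine wins 1. The adjuvanted vaccine wins overall but not every group — no Simpson reversal.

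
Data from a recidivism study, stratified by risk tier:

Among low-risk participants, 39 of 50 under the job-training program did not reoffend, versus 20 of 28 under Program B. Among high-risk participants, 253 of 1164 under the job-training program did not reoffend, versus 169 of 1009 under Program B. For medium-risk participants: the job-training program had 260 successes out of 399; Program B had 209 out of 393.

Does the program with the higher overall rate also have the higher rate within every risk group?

Yes

Low-risk: the job-training program 39/50 = 78.0%, Program B 20/28 = 71.4% → the job-training program
High-risk: the job-training program 253/1164 = 21.7%, Program B 169/1009 = 16.7% → the job-training program
Medium-risk: the job-training program 260/399 = 65.2%, Program B 209/393 = 53.2% → the job-training program
Overall: the job-training program 552/1613 = 34.2%, Program B 398/1430 = 27.8% → the job-training program
The job-training program wins overall and in every risk group — no reversal.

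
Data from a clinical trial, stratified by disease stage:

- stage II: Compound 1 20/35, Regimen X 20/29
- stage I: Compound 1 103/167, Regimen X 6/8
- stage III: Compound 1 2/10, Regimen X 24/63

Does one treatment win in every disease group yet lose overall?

Stage II: Compound 1 20/35 = 57.1%, Regimen X 20/29 = 69.0% → Regimen X
Stage I: Compound 1 103/167 = 61.7%, Regimen X 6/8 = 75.0% → Regimen X
Stage III: Compound 1 2/10 = 20.0%, Regimen X 24/63 = 38.1% → Regimen X
Overall: Compound 1 125/212 = 59.0%, Regimen X 50/100 = 50.0% → Compound 1
Regimen X wins each disease group but Compound 1 wins overall — the comparison reverses. Regimen X's patients skew toward stage III, which has a lower base rate.

Yes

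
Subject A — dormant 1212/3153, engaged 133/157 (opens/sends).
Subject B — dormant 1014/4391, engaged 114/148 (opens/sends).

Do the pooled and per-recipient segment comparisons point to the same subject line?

Yes

Dormant: Subject A 1212/3153 = 38.4%, Subject B 1014/4391 = 23.1% → Subject A
Engaged: Subject A 133/157 = 84.7%, Subject B 114/148 = 77.0% → Subject A
Overall: Subject A 1345/3310 = 40.6%, Subject B 1128/4539 = 24.9% → Subject A
Subject A wins overall and in every recipient group — no reversal.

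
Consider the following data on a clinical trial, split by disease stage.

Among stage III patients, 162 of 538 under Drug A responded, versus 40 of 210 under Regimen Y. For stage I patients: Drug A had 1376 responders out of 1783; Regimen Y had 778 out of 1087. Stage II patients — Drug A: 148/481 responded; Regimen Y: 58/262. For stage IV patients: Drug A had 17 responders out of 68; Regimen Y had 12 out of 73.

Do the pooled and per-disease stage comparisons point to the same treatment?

Yes

Stage III: Drug A 162/538 = 30.1%, Regimen Y 40/210 = 19.0% → Drug A
Stage I: Drug A 1376/1783 = 77.2%, Regimen Y 778/1087 = 71.6% → Drug A
Stage II: Drug A 148/481 = 30.8%, Regimen Y 58/262 = 22.1% → Drug A
Stage IV: Drug A 17/68 = 25.0%, Regimen Y 12/73 = 16.4% → Drug A
Overall: Drug A 1703/2870 = 59.3%, Regimen Y 888/1632 = 54.4% → Drug A
Drug A wins overall and in every disease group — no reversal.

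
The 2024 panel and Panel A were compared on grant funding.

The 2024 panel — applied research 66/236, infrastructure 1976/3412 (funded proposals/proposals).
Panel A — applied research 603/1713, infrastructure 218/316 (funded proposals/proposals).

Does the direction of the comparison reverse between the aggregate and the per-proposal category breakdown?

Yes

Applied research: the 2024 panel 66/236 = 28.0%, Panel A 603/1713 = 35.2% → Panel A
Infrastructure: the 2024 panel 1976/3412 = 57.9%, Panel A 218/316 = 69.0% → Panel A
Overall: the 2024 panel 2042/3648 = 56.0%, Panel A 821/2029 = 40.5% → the 2024 panel
Panel A wins each proposal group but the 2024 panel wins overall — the comparison reverses. Panel A's proposals skew toward applied research, which has a lower base rate.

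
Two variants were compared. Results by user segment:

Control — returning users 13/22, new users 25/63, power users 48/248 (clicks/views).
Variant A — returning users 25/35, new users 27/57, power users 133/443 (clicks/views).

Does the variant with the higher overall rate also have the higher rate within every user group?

Returning users: Control 13/22 = 59.1%, Variant A 25/35 = 71.4% → Variant A
New users: Control 25/63 = 39.7%, Variant A 27/57 = 47.4% → Variant A
Power users: Control 48/248 = 19.4%, Variant A 133/443 = 30.0% → Variant A
Overall: Control 86/333 = 25.8%, Variant A 185/535 = 34.6% → Variant A
Variant A wins overall and in every user group — no reversal.

Yes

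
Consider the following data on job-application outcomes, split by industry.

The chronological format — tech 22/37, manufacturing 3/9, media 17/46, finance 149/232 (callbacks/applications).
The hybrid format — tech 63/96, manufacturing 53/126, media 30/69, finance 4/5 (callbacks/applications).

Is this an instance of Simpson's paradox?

Yes

Tech: the chronological format 22/37 = 59.5%, the hybrid format 63/96 = 65.6% → the hybrid format
Manufacturing: the chronological format 3/9 = 33.3%, the hybrid format 53/126 = 42.1% → the hybrid format
Media: the chronological format 17/46 = 37.0%, the hybrid format 30/69 = 43.5% → the hybrid format
Finance: the chronological format 149/232 = 64.2%, the hybrid format 4/5 = 80.0% → the hybrid format
Overall: the chronological format 191/324 = 59.0%, the hybrid format 150/296 = 50.7% → the chronological format
The hybrid format wins each industry group but the chronological format wins overall — the comparison reverses. The hybrid format's applications skew toward manufacturing, which has a lower base rate.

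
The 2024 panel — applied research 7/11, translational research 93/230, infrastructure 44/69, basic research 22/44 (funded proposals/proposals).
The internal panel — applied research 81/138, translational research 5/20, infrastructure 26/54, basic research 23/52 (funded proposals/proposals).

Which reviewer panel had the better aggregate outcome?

the internal panel

Applied research: the 2024 panel 7/11 = 63.6%, the internal panel 81/138 = 58.7% → the 2024 panel
Translational research: the 2024 panel 93/230 = 40.4%, the internal panel 5/20 = 25.0% → the 2024 panel
Infrastructure: the 2024 panel 44/69 = 63.8%, the internal panel 26/54 = 48.1% → the 2024 panel
Basic research: the 2024 panel 22/44 = 50.0%, the internal panel 23/52 = 44.2% → the 2024 panel
Overall: the 2024 panel 166/354 = 46.9%, the internal panel 135/264 = 51.1% → the internal panel
(The 2024 panel wins every proposal group but the internal panel wins overall — the 2024 panel's proposals skew toward the low-rate translational research group.)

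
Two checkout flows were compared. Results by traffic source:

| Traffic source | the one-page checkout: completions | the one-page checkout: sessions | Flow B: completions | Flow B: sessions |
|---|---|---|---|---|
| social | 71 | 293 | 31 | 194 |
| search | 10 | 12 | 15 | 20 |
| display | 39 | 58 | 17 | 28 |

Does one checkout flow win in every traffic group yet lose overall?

No

Social: the one-page checkout 71/293 = 24.2%, Flow B 31/194 = 16.0% → the one-page checkout
Search: the one-page checkout 10/12 = 83.3%, Flow B 15/20 = 75.0% → the one-page checkout
Display: the one-page checkout 39/58 = 67.2%, Flow B 17/28 = 60.7% → the one-page checkout
Overall: the one-page checkout 120/363 = 33.1%, Flow B 63/242 = 26.0% → the one-page checkout
The one-page checkout wins overall and in every traffic group — no reversal.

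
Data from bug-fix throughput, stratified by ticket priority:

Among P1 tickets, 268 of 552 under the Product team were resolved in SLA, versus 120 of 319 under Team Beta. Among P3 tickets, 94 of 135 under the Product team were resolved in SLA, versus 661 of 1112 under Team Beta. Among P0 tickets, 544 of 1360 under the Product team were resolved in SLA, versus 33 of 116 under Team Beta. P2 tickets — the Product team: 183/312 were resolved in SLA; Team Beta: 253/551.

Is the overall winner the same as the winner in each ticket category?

No

P1: the Product team 268/552 = 48.6%, Team Beta 120/319 = 37.6% → the Product team
P3: the Product team 94/135 = 69.6%, Team Beta 661/1112 = 59.4% → the Product team
P0: the Product team 544/1360 = 40.0%, Team Beta 33/116 = 28.4% → the Product team
P2: the Product team 183/312 = 58.7%, Team Beta 253/551 = 45.9% → the Product team
Overall: the Product team 1089/2359 = 46.2%, Team Beta 1067/2098 = 50.9% → Team Beta
The Product team wins each ticket group but Team Beta wins overall — the comparison reverses. The Product team's tickets skew toward P0, which has a lower base rate.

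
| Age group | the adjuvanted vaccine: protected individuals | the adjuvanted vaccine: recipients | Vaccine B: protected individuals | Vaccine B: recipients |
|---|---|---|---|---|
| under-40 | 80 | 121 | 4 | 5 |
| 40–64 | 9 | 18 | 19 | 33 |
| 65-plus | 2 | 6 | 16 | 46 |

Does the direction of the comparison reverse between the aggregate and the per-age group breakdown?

Yes

Under-40: the adjuvanted vaccine 80/121 = 66.1%, Vaccine B 4/5 = 80.0% → Vaccine B
40–64: the adjuvanted vaccine 9/18 = 50.0%, Vaccine B 19/33 = 57.6% → Vaccine B
65-plus: the adjuvanted vaccine 2/6 = 33.3%, Vaccine B 16/46 = 34.8% → Vaccine B
Overall: the adjuvanted vaccine 91/145 = 62.8%, Vaccine B 39/84 = 46.4% → the adjuvanted vaccine
Vaccine B wins each age group but the adjuvanted vaccine wins overall — the comparison reverses. Vaccine B's recipients skew toward 65-plus, which has a lower base rate.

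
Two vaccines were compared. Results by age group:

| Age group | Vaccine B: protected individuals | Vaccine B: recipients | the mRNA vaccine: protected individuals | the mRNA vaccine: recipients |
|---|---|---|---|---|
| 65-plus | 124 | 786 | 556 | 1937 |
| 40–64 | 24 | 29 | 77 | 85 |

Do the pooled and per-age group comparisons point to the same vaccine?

65-plus: Vaccine B 124/786 = 15.8%, the mRNA vaccine 556/1937 = 28.7% → the mRNA vaccine
40–64: Vaccine B 24/29 = 82.8%, the mRNA vaccine 77/85 = 90.6% → the mRNA vaccine
Overall: Vaccine B 148/815 = 18.2%, the mRNA vaccine 633/2022 = 31.3% → the mRNA vaccine
The mRNA vaccine wins overall and in every age group — no reversal.

Yes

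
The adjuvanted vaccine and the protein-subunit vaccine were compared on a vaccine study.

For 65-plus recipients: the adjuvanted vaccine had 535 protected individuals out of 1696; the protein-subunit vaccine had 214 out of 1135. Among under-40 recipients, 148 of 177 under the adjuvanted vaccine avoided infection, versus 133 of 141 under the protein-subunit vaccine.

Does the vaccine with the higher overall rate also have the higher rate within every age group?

65-plus: the adjuvanted vaccine 535/1696 = 31.5%, the protein-subunit vaccine 214/1135 = 18.9% → the adjuvanted vaccine
Under-40: the adjuvanted vaccine 148/177 = 83.6%, the protein-subunit vaccine 133/141 = 94.3% → the protein-subunit vaccine
Overall: the adjuvanted vaccine 683/1873 = 36.5%, the protein-subunit vaccine 347/1276 = 27.2% → the adjuvanted vaccine
Neither sweeps: the adjuvanted vaccine wins 1 of 2 groups, the protein-subunit vaccine wins 1. The adjuvanted vaccine wins overall but not every group — no Simpson reversal.

No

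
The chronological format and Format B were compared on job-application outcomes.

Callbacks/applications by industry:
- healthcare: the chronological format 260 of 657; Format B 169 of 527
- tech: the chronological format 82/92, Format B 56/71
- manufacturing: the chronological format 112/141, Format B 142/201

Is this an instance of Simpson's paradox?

No

Healthcare: the chronological format 260/657 = 39.6%, Format B 169/527 = 32.1% → the chronological format
Tech: the chronological format 82/92 = 89.1%, Format B 56/71 = 78.9% → the chronological format
Manufacturing: the chronological format 112/141 = 79.4%, Format B 142/201 = 70.6% → the chronological format
Overall: the chronological format 454/890 = 51.0%, Format B 367/799 = 45.9% → the chronological format
The chronological format wins overall and in every industry group — no reversal.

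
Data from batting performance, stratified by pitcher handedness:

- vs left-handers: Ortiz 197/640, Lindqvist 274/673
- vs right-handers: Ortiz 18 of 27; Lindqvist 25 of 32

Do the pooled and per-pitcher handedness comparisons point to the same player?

Vs left-handers: Ortiz 197/640 = 30.8%, Lindqvist 274/673 = 40.7% → Lindqvist
Vs right-handers: Ortiz 18/27 = 66.7%, Lindqvist 25/32 = 78.1% → Lindqvist
Overall: Ortiz 215/667 = 32.2%, Lindqvist 299/705 = 42.4% → Lindqvist
Lindqvist wins overall and in every pitcher group — no reversal.

Yes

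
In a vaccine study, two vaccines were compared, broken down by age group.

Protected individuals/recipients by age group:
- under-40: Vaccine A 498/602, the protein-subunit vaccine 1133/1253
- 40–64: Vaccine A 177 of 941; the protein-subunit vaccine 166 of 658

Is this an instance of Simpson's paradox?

No

Under-40: Vaccine A 498/602 = 82.7%, the protein-subunit vaccine 1133/1253 = 90.4% → the protein-subunit vaccine
40–64: Vaccine A 177/941 = 18.8%, the protein-subunit vaccine 166/658 = 25.2% → the protein-subunit vaccine
Overall: Vaccine A 675/1543 = 43.7%, the protein-subunit vaccine 1299/1911 = 68.0% → the protein-subunit vaccine
The protein-subunit vaccine wins overall and in every age group — no reversal.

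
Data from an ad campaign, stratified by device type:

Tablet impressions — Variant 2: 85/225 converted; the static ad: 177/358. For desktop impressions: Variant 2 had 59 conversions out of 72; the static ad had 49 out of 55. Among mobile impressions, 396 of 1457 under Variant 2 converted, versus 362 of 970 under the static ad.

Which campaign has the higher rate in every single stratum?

Tablet: Variant 2 85/225 = 37.8%, the static ad 177/358 = 49.4% → the static ad
Desktop: Variant 2 59/72 = 81.9%, the static ad 49/55 = 89.1% → the static ad
Mobile: Variant 2 396/1457 = 27.2%, the static ad 362/970 = 37.3% → the static ad
The static ad has the higher rate in all 3 groups.

the static ad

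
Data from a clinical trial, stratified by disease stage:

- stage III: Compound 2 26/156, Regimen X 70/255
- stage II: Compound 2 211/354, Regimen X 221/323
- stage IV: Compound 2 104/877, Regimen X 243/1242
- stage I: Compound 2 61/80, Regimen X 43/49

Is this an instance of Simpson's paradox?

No

Stage III: Compound 2 26/156 = 16.7%, Regimen X 70/255 = 27.5% → Regimen X
Stage II: Compound 2 211/354 = 59.6%, Regimen X 221/323 = 68.4% → Regimen X
Stage IV: Compound 2 104/877 = 11.9%, Regimen X 243/1242 = 19.6% → Regimen X
Stage I: Compound 2 61/80 = 76.2%, Regimen X 43/49 = 87.8% → Regimen X
Overall: Compound 2 402/1467 = 27.4%, Regimen X 577/1869 = 30.9% → Regimen X
Regimen X wins overall and in every disease group — no reversal.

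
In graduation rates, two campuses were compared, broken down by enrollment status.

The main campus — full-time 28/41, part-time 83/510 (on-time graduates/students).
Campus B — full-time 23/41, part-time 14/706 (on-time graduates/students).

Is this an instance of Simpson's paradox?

Full-time: the main campus 28/41 = 68.3%, Campus B 23/41 = 56.1% → the main campus
Part-time: the main campus 83/510 = 16.3%, Campus B 14/706 = 2.0% → the main campus
Overall: the main campus 111/551 = 20.1%, Campus B 37/747 = 5.0% → the main campus
The main campus wins overall and in every enrollment group — no reversal.

No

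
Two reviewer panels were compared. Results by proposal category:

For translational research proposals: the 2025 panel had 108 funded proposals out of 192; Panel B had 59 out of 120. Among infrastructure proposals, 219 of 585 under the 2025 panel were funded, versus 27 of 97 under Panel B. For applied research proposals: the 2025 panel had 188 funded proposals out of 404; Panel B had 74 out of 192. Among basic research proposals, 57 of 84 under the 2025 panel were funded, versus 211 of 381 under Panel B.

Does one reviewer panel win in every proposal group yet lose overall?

Yes

Translational research: the 2025 panel 108/192 = 56.2%, Panel B 59/120 = 49.2% → the 2025 panel
Infrastructure: the 2025 panel 219/585 = 37.4%, Panel B 27/97 = 27.8% → the 2025 panel
Applied research: the 2025 panel 188/404 = 46.5%, Panel B 74/192 = 38.5% → the 2025 panel
Basic research: the 2025 panel 57/84 = 67.9%, Panel B 211/381 = 55.4% → the 2025 panel
Overall: the 2025 panel 572/1265 = 45.2%, Panel B 371/790 = 47.0% → Panel B
The 2025 panel wins each proposal group but Panel B wins overall — the comparison reverses. The 2025 panel's proposals skew toward infrastructure, which has a lower base rate.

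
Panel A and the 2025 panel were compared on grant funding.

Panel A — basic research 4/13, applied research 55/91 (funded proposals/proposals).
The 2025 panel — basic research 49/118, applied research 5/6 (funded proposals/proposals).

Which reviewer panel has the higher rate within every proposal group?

the 2025 panel

Basic research: Panel A 4/13 = 30.8%, the 2025 panel 49/118 = 41.5% → the 2025 panel
Applied research: Panel A 55/91 = 60.4%, the 2025 panel 5/6 = 83.3% → the 2025 panel
The 2025 panel has the higher rate in both groups.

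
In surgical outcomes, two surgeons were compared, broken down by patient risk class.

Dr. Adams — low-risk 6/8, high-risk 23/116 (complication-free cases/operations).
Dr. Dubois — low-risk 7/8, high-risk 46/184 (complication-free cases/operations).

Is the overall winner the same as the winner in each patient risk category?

Yes

Low-risk: Dr. Adams 6/8 = 75.0%, Dr. Dubois 7/8 = 87.5% → Dr. Dubois
High-risk: Dr. Adams 23/116 = 19.8%, Dr. Dubois 46/184 = 25.0% → Dr. Dubois
Overall: Dr. Adams 29/124 = 23.4%, Dr. Dubois 53/192 = 27.6% → Dr. Dubois
Dr. Dubois wins overall and in every patient risk group — no reversal.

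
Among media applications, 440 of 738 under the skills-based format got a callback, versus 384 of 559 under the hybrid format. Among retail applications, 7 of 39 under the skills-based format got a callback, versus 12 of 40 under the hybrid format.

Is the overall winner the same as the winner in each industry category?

Yes

Media: the skills-based format 440/738 = 59.6%, the hybrid format 384/559 = 68.7% → the hybrid format
Retail: the skills-based format 7/39 = 17.9%, the hybrid format 12/40 = 30.0% → the hybrid format
Overall: the skills-based format 447/777 = 57.5%, the hybrid format 396/599 = 66.1% → the hybrid format
The hybrid format wins overall and in every industry group — no reversal.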